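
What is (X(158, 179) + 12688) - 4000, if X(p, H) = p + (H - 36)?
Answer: 8989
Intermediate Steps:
X(p, H) = -36 + H + p (X(p, H) = p + (-36 + H) = -36 + H + p)
(X(158, 179) + 12688) - 4000 = ((-36 + 179 + 158) + 12688) - 4000 = (301 + 12688) - 4000 = 12989 - 4000 = 8989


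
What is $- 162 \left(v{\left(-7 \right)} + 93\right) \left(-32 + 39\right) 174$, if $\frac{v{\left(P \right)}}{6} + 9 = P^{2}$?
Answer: $-65706228$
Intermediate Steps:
$v{\left(P \right)} = -54 + 6 P^{2}$
$- 162 \left(v{\left(-7 \right)} + 93\right) \left(-32 + 39\right) 174 = - 162 \left(\left(-54 + 6 \left(-7\right)^{2}\right) + 93\right) \left(-32 + 39\right) 174 = - 162 \left(\left(-54 + 6 \cdot 49\right) + 93\right) 7 \cdot 174 = - 162 \left(\left(-54 + 294\right) + 93\right) 7 \cdot 174 = - 162 \left(240 + 93\right) 7 \cdot 174 = - 162 \cdot 333 \cdot 7 \cdot 174 = \left(-162\right) 2331 \cdot 174 = \left(-377622\right) 174 = -65706228$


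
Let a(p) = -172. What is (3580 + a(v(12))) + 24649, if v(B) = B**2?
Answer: 28057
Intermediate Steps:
(3580 + a(v(12))) + 24649 = (3580 - 172) + 24649 = 3408 + 24649 = 28057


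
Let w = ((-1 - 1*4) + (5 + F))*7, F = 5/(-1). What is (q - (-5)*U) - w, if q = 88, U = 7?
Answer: 158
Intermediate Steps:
F = -5 (F = 5*(-1) = -5)
w = -35 (w = ((-1 - 1*4) + (5 - 5))*7 = ((-1 - 4) + 0)*7 = (-5 + 0)*7 = -5*7 = -35)
(q - (-5)*U) - w = (88 - (-5)*7) - 1*(-35) = (88 - 1*(-35)) + 35 = (88 + 35) + 35 = 123 + 35 = 158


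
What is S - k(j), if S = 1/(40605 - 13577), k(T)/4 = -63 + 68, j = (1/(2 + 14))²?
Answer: -540559/27028 ≈ -20.000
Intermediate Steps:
j = 1/256 (j = (1/16)² = 1/256 ≈ 0.0039063)
k(T) = 20 (k(T) = 4*(-63 + 68) = 4*5 = 20)
S = 1/27028 ≈ 3.6999e-5
S - k(j) = 1/27028 - 1*20 = 1/27028 - 20 = -540559/27028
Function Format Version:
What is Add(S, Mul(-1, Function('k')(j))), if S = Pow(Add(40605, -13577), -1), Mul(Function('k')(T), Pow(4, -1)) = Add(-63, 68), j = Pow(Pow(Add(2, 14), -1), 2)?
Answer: Rational(-540559, 27028) ≈ -20.000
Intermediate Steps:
j = Rational(1, 256) (j = Pow(Pow(16, -1), 2) = Pow(Rational(1, 16), 2) = Rational(1, 256) ≈ 0.0039063)
Function('k')(T) = 20 (Function('k')(T) = Mul(4, Add(-63, 68)) = Mul(4, 5) = 20)
S = Rational(1, 27028) (S = Pow(27028, -1) = Rational(1, 27028) ≈ 3.6999e-5)
Add(S, Mul(-1, Function('k')(j))) = Add(Rational(1, 27028), Mul(-1, 20)) = Add(Rational(1, 27028), -20) = Rational(-540559, 27028)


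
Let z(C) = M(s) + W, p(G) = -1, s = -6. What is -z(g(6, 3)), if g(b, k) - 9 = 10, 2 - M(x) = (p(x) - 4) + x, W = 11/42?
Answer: -557/42 ≈ -13.262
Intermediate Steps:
W = 11/42 (W = 11*(1/42) = 11/42 ≈ 0.26190)
M(x) = 7 - x (M(x) = 2 - ((-1 - 4) + x) = 2 - (-5 + x) = 2 + (5 - x) = 7 - x)
g(b, k) = 19 (g(b, k) = 9 + 10 = 19)
z(C) = 557/42 (z(C) = (7 - 1*(-6)) + 11/42 = (7 + 6) + 11/42 = 13 + 11/42 = 557/42)
-z(g(6, 3)) = -1*557/42 = -557/42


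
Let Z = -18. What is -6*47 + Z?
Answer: -300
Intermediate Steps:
-6*47 + Z = -6*47 - 18 = -282 - 18 = -300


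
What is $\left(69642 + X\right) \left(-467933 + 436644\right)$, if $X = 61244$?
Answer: $-4095292054$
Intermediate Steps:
$\left(69642 + X\right) \left(-467933 + 436644\right) = \left(69642 + 61244\right) \left(-467933 + 436644\right) = 130886 \left(-31289\right) = -4095292054$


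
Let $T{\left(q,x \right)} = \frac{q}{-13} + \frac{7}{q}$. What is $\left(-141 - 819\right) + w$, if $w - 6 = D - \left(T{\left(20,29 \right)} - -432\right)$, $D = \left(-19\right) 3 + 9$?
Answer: $- \frac{372531}{260} \approx -1432.8$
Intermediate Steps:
$D = -48$ ($D = -57 + 9 = -48$)
$T{\left(q,x \right)} = \frac{7}{q} - \frac{q}{13}$ ($T{\left(q,x \right)} = q \left(- \frac{1}{13}\right) + \frac{7}{q} = - \frac{q}{13} + \frac{7}{q} = \frac{7}{q} - \frac{q}{13}$)
$w = - \frac{122931}{260}$ ($w = 6 - \left(48 + 432 - \frac{20}{13} + \frac{7}{20}\right) = 6 - \left(\frac{6220}{13} + \frac{7}{20}\right) = 6 - \frac{124491}{260} = - \frac{122931}{260} \approx -472.81$)
$\left(-141 - 819\right) + w = \left(-141 - 819\right) - \frac{122931}{260} = -960 - \frac{122931}{260} = - \frac{372531}{260}$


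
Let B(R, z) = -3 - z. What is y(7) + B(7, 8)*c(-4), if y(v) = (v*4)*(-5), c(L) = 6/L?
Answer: -247/2 ≈ -123.50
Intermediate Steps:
y(v) = -20*v (y(v) = (4*v)*(-5) = -20*v)
y(7) + B(7, 8)*c(-4) = -20*7 + (-3 - 1*8)*(6/(-4)) = -140 + (-3 - 8)*(6*(-1/4)) = -140 - 11*(-3/2) = -140 + 33/2 = -247/2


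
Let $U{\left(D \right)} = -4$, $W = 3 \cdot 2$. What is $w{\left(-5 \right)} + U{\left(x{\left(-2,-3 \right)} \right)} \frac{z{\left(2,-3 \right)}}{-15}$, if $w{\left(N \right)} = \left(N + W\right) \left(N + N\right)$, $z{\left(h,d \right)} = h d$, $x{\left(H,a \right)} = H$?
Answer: $- \frac{58}{5} \approx -11.6$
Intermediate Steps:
$z{\left(h,d \right)} = d h$
$W = 6$
$w{\left(N \right)} = 2 N \left(6 + N\right)$ ($w{\left(N \right)} = \left(N + 6\right) \left(N + N\right) = \left(6 + N\right) 2 N = 2 N \left(6 + N\right)$)
$w{\left(-5 \right)} + U{\left(x{\left(-2,-3 \right)} \right)} \frac{z{\left(2,-3 \right)}}{-15} = 2 \left(-5\right) \left(6 - 5\right) - 4 \frac{\left(-3\right) 2}{-15} = 2 \left(-5\right) 1 - 4 \left(\left(-6\right) \left(- \frac{1}{15}\right)\right) = -10 - \frac{8}{5} = - \frac{58}{5}$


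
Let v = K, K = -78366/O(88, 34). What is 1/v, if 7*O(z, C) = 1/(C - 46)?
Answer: 1/6582744 ≈ 1.5191e-7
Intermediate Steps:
O(z, C) = 1/(7*(-46 + C)) (O(z, C) = 1/(7*(C - 46)) = 1/(7*(-46 + C)))
K = 6582744 (K = -78366/(1/(7*(-46 + 34))) = -78366/((⅐)/(-12)) = -78366/((⅐)*(-1/12)) = -78366/(-1/84) = -78366*(-84) = 6582744)
v = 6582744
1/v = 1/6582744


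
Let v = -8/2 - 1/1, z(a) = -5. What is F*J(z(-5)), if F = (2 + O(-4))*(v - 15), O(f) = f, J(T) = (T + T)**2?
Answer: 4000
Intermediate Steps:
J(T) = 4*T**2 (J(T) = (2*T)**2 = 4*T**2)
v = -5 (v = -8*1/2 - 1*1 = -4 - 1 = -5)
F = 40 (F = (2 - 4)*(-5 - 15) = -2*(-20) = 40)
F*J(z(-5)) = 40*(4*(-5)**2) = 40*(4*25) = 40*100 = 4000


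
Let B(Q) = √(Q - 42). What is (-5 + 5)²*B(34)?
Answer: 0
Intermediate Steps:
B(Q) = √(-42 + Q)
(-5 + 5)²*B(34) = (-5 + 5)²*√(-42 + 34) = 0²*√(-8) = 0*(2*I*√2) = 0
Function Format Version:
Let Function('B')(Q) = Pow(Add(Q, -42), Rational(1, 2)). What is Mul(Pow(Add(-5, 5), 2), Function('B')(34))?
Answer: 0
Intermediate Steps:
Function('B')(Q) = Pow(Add(-42, Q), Rational(1, 2))
Mul(Pow(Add(-5, 5), 2), Function('B')(34)) = Mul(Pow(Add(-5, 5), 2), Pow(Add(-42, 34), Rational(1, 2))) = Mul(Pow(0, 2), Pow(-8, Rational(1, 2))) = Mul(0, Mul(2, I, Pow(2, Rational(1, 2)))) = 0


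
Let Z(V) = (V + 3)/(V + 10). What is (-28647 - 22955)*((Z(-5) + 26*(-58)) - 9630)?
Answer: 2873818584/5 ≈ 5.7476e+8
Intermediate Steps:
Z(V) = (3 + V)/(10 + V)
(-28647 - 22955)*((Z(-5) + 26*(-58)) - 9630) = (-28647 - 22955)*(((3 - 5)/(10 - 5) + 26*(-58)) - 9630) = -51602*((-2/5 - 1508) - 9630) = -51602*(-7542/5 - 9630) = -51602*(-55692/5) = 2873818584/5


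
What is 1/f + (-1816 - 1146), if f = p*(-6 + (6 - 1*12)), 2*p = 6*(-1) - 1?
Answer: -124403/42 ≈ -2962.0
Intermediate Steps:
p = -7/2 (p = (6*(-1) - 1)/2 = (-6 - 1)/2 = (½)*(-7) = -7/2 ≈ -3.5000)
f = 42 (f = -7*(-6 + (6 - 1*12))/2 = -7*(-6 + (6 - 12))/2 = -7*(-6 - 6)/2 = -7/2*(-12) = 42)
1/f + (-1816 - 1146) = 1/42 + (-1816 - 1146) = 1/42 - 2962 = -124403/42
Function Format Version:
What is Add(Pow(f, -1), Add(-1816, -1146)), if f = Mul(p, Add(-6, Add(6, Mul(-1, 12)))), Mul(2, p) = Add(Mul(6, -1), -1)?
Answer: Rational(-124403, 42) ≈ -2962.0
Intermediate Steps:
p = Rational(-7, 2) (p = Mul(Rational(1, 2), Add(Mul(6, -1), -1)) = Mul(Rational(1, 2), Add(-6, -1)) = Mul(Rational(1, 2), -7) = Rational(-7, 2) ≈ -3.5000)
f = 42 (f = Mul(Rational(-7, 2), Add(-6, Add(6, Mul(-1, 12)))) = Mul(Rational(-7, 2), Add(-6, Add(6, -12))) = Mul(Rational(-7, 2), Add(-6, -6)) = Mul(Rational(-7, 2), -12) = 42)
Add(Pow(f, -1), Add(-1816, -1146)) = Add(Pow(42, -1), Add(-1816, -1146)) = Add(Rational(1, 42), -2962) = Rational(-124403, 42)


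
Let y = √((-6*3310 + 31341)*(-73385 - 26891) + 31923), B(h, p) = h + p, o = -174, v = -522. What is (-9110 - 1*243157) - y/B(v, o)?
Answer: -252267 + I*√1151236833/696 ≈ -2.5227e+5 + 48.75*I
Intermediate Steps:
y = I*√1151236833 (y = √((-19860 + 31341)*(-100276) + 31923) = √(11481*(-100276) + 31923) = √(-1151268756 + 31923) = √(-1151236833) = I*√1151236833 ≈ 33930.0*I)
(-9110 - 1*243157) - y/B(v, o) = (-9110 - 1*243157) - I*√1151236833/(-522 - 174) = (-9110 - 243157) - I*√1151236833/(-696) = -252267 - I*√1151236833*(-1)/696 = -252267 - (-1)*I*√1151236833/696 = -252267 + I*√1151236833/696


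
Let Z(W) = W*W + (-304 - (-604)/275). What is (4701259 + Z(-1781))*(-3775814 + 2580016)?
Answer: -2588965454178192/275 ≈ -9.4144e+12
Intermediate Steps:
Z(W) = -82996/275 + W² (Z(W) = W² + (-304 - (-604)/275) = W² + (-304 - 1*(-604/275)) = W² + (-304 + 604/275) = W² - 82996/275 = -82996/275 + W²)
(4701259 + Z(-1781))*(-3775814 + 2580016) = (4701259 + (-82996/275 + (-1781)²))*(-3775814 + 2580016) = (4701259 + (-82996/275 + 3171961))*(-1195798) = (4701259 + 872206279/275)*(-1195798) = (2165052504/275)*(-1195798) = -2588965454178192/275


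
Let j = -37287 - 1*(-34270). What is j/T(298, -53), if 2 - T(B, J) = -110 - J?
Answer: -3017/59 ≈ -51.136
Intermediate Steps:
T(B, J) = 112 + J (T(B, J) = 2 - (-110 - J) = 2 + (110 + J) = 112 + J)
j = -3017 (j = -37287 + 34270 = -3017)
j/T(298, -53) = -3017/(112 - 53) = -3017/59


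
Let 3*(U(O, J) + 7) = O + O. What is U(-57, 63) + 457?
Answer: 412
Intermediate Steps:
U(O, J) = -7 + 2*O/3 (U(O, J) = -7 + (O + O)/3 = -7 + (2*O)/3 = -7 + 2*O/3)
U(-57, 63) + 457 = (-7 + (⅔)*(-57)) + 457 = (-7 - 38) + 457 = -45 + 457 = 412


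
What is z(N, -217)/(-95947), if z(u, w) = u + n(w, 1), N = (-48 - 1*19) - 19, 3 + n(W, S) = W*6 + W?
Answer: 1608/95947 ≈ 0.016759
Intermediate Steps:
n(W, S) = -3 + 7*W (n(W, S) = -3 + (W*6 + W) = -3 + (6*W + W) = -3 + 7*W)
N = -86 (N = (-48 - 19) - 19 = -67 - 19 = -86)
z(u, w) = -3 + u + 7*w (z(u, w) = u + (-3 + 7*w) = -3 + u + 7*w)
z(N, -217)/(-95947) = (-3 - 86 + 7*(-217))/(-95947) = (-3 - 86 - 1519)*(-1/95947) = -1608*(-1/95947) = 1608/95947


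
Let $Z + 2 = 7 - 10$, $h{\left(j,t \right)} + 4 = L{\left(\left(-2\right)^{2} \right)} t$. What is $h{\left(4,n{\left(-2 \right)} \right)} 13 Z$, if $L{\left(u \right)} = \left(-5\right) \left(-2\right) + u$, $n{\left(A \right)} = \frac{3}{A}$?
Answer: $1625$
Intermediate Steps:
$L{\left(u \right)} = 10 + u$
$h{\left(j,t \right)} = -4 + 14 t$ ($h{\left(j,t \right)} = -4 + \left(10 + \left(-2\right)^{2}\right) t = -4 + \left(10 + 4\right) t = -4 + 14 t$)
$Z = -5$ ($Z = -2 + \left(7 - 10\right) = -2 - 3 = -5$)
$h{\left(4,n{\left(-2 \right)} \right)} 13 Z = \left(-4 + 14 \frac{3}{-2}\right) 13 \left(-5\right) = \left(-4 + 14 \cdot 3 \left(- \frac{1}{2}\right)\right) 13 \left(-5\right) = \left(-4 + 14 \left(- \frac{3}{2}\right)\right) 13 \left(-5\right) = \left(-4 - 21\right) 13 \left(-5\right) = \left(-25\right) 13 \left(-5\right) = \left(-325\right) \left(-5\right) = 1625$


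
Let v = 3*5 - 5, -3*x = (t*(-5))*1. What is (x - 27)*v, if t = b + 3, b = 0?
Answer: -220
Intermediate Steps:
t = 3 (t = 0 + 3 = 3)
x = 5 (x = -3*(-5)/3 = -(-5) = -⅓*(-15) = 5)
v = 10 (v = 15 - 5 = 10)
(x - 27)*v = (5 - 27)*10 = -22*10 = -220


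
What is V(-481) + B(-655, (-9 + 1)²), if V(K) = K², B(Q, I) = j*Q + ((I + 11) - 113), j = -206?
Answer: 366253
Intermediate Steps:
B(Q, I) = -102 + I - 206*Q (B(Q, I) = -206*Q + ((I + 11) - 113) = -206*Q + ((11 + I) - 113) = -206*Q + (-102 + I) = -102 + I - 206*Q)
V(-481) + B(-655, (-9 + 1)²) = (-481)² + (-102 + (-9 + 1)² - 206*(-655)) = 231361 + (-102 + (-8)² + 134930) = 231361 + (-102 + 64 + 134930) = 231361 + 134892 = 366253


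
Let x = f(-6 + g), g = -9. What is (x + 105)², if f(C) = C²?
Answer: 108900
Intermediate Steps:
x = 225 (x = (-6 - 9)² = (-15)² = 225)
(x + 105)² = (225 + 105)² = 330² = 108900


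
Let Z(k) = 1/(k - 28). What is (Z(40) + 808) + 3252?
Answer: 48721/12 ≈ 4060.1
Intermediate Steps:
Z(k) = 1/(-28 + k)
(Z(40) + 808) + 3252 = (1/(-28 + 40) + 808) + 3252 = (1/12 + 808) + 3252 = 9697/12 + 3252 = 48721/12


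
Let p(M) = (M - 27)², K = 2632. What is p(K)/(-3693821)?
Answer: -6786025/3693821 ≈ -1.8371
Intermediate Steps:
p(M) = (-27 + M)²
p(K)/(-3693821) = (-27 + 2632)²/(-3693821) = 2605²*(-1/3693821) = 6786025*(-1/3693821) = -6786025/3693821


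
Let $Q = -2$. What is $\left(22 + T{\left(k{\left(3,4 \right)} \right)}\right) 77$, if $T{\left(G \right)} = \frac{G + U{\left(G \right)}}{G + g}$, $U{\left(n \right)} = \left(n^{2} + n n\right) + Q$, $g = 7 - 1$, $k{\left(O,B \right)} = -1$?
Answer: $\frac{8393}{5} \approx 1678.6$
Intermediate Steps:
$g = 6$ ($g = 7 - 1 = 6$)
$U{\left(n \right)} = -2 + 2 n^{2}$ ($U{\left(n \right)} = \left(n^{2} + n n\right) - 2 = \left(n^{2} + n^{2}\right) - 2 = 2 n^{2} - 2 = -2 + 2 n^{2}$)
$T{\left(G \right)} = \frac{-2 + G + 2 G^{2}}{6 + G}$ ($T{\left(G \right)} = \frac{G + \left(-2 + 2 G^{2}\right)}{G + 6} = \frac{-2 + G + 2 G^{2}}{6 + G}$)
$\left(22 + T{\left(k{\left(3,4 \right)} \right)}\right) 77 = \left(22 + \frac{-2 - 1 + 2 \left(-1\right)^{2}}{6 - 1}\right) 77 = \left(22 + \frac{-2 - 1 + 2 \cdot 1}{5}\right) 77 = \left(22 + \frac{-2 - 1 + 2}{5}\right) 77 = \left(22 + \frac{1}{5} \left(-1\right)\right) 77 = \left(22 - \frac{1}{5}\right) 77 = \frac{109}{5} \cdot 77 = \frac{8393}{5}$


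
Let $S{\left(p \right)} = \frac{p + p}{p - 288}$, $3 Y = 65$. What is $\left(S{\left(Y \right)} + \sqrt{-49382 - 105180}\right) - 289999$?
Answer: $- \frac{231709331}{799} + i \sqrt{154562} \approx -2.9 \cdot 10^{5} + 393.14 i$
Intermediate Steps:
$Y = \frac{65}{3}$ ($Y = \frac{1}{3} \cdot 65 = \frac{65}{3} \approx 21.667$)
$S{\left(p \right)} = \frac{2 p}{-288 + p}$
$\left(S{\left(Y \right)} + \sqrt{-49382 - 105180}\right) - 289999 = \left(2 \cdot \frac{65}{3} \frac{1}{-288 + \frac{65}{3}} + \sqrt{-49382 - 105180}\right) - 289999 = \left(2 \cdot \frac{65}{3} \frac{1}{- \frac{799}{3}} + \sqrt{-154562}\right) - 289999 = \left(2 \cdot \frac{65}{3} \left(- \frac{3}{799}\right) + i \sqrt{154562}\right) - 289999 = \left(- \frac{130}{799} + i \sqrt{154562}\right) - 289999 = - \frac{231709331}{799} + i \sqrt{154562}$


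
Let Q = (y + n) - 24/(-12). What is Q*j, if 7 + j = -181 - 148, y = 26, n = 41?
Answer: -23184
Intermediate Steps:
j = -336 (j = -7 + (-181 - 148) = -7 - 329 = -336)
Q = 69 (Q = (26 + 41) - 24/(-12) = 67 - 24*(-1/12) = 67 + 2 = 69)
Q*j = 69*(-336) = -23184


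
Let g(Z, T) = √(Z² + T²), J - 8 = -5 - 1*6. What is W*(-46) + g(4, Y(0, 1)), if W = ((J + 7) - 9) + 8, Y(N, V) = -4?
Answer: -138 + 4*√2 ≈ -132.34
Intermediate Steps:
J = -3 (J = 8 + (-5 - 1*6) = 8 + (-5 - 6) = 8 - 11 = -3)
g(Z, T) = √(T² + Z²)
W = 3 (W = ((-3 + 7) - 9) + 8 = (4 - 9) + 8 = -5 + 8 = 3)
W*(-46) + g(4, Y(0, 1)) = 3*(-46) + √((-4)² + 4²) = -138 + √(16 + 16) = -138 + √32 = -138 + 4*√2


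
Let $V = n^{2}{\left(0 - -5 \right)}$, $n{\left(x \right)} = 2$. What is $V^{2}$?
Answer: $16$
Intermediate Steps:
$V = 4$ ($V = 2^{2} = 4$)
$V^{2} = 4^{2} = 16$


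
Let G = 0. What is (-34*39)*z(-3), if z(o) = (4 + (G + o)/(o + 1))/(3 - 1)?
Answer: -7293/2 ≈ -3646.5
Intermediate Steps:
z(o) = 2 + o/(2*(1 + o)) (z(o) = (4 + (0 + o)/(o + 1))/(3 - 1) = (4 + o/(1 + o))/2 = (4 + o/(1 + o))*(1/2) = 2 + o/(2*(1 + o)))
(-34*39)*z(-3) = (-34*39)*((4 + 5*(-3))/(2*(1 - 3))) = -663*(4 - 15)/(-2) = -663*(-1)*(-11)/2 = -1326*11/4 = -7293/2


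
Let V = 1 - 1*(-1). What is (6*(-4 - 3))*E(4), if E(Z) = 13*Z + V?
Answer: -2268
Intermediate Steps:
V = 2 (V = 1 + 1 = 2)
E(Z) = 2 + 13*Z (E(Z) = 13*Z + 2 = 2 + 13*Z)
(6*(-4 - 3))*E(4) = (6*(-4 - 3))*(2 + 13*4) = (6*(-7))*(2 + 52) = -42*54 = -2268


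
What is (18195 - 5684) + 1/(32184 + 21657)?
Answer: 673604752/53841 ≈ 12511.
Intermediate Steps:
(18195 - 5684) + 1/(32184 + 21657) = 12511 + 1/53841 = 673604752/53841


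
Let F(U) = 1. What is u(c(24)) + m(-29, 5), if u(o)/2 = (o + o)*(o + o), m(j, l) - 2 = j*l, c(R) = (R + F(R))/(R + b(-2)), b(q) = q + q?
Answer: -261/2 ≈ -130.50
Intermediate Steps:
b(q) = 2*q
c(R) = (1 + R)/(-4 + R) (c(R) = (R + 1)/(R + 2*(-2)) = (1 + R)/(R - 4) = (1 + R)/(-4 + R))
m(j, l) = 2 + j*l
u(o) = 8*o**2 (u(o) = 2*((o + o)*(o + o)) = 2*((2*o)*(2*o)) = 2*(4*o**2) = 8*o**2)
u(c(24)) + m(-29, 5) = 8*((1 + 24)/(-4 + 24))**2 + (2 - 29*5) = 8*(25/20)**2 + (2 - 145) = 8*((1/20)*25)**2 - 143 = 8*(5/4)**2 - 143 = 8*(25/16) - 143 = 25/2 - 143 = -261/2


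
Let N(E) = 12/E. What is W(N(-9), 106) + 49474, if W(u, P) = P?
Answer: 49580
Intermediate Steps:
W(N(-9), 106) + 49474 = 106 + 49474 = 49580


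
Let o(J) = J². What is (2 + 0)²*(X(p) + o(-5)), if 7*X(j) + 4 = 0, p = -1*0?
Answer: 684/7 ≈ 97.714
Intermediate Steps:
p = 0
X(j) = -4/7 (X(j) = -4/7 + (⅐)*0 = -4/7 + 0 = -4/7)
(2 + 0)²*(X(p) + o(-5)) = (2 + 0)²*(-4/7 + (-5)²) = 2²*(-4/7 + 25) = 4*(171/7) = 684/7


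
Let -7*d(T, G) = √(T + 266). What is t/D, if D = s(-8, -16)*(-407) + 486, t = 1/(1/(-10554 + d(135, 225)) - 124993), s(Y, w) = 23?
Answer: 136441321036553/151356114222591931817800 + 7*√401/756780571112959659089000 ≈ 9.0146e-10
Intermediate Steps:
d(T, G) = -√(266 + T)/7 (d(T, G) = -√(T + 266)/7 = -√(266 + T)/7)
t = 1/(-124993 + 1/(-10554 - √401/7)) (t = 1/(1/(-10554 - √(266 + 135)/7) - 124993) = 1/(1/(-10554 - √401/7) - 124993) = 1/(-124993 + 1/(-10554 - √401/7)) ≈ -8.0005e-6)
D = -8875 (D = 23*(-407) + 486 = -9361 + 486 = -8875)
t/D = (-682206605182765/85271050266248975672 - 7*√401/85271050266248975672)/(-8875) = (-682206605182765/85271050266248975672 - 7*√401/85271050266248975672)*(-1/8875) = 136441321036553/151356114222591931817800 + 7*√401/756780571112959659089000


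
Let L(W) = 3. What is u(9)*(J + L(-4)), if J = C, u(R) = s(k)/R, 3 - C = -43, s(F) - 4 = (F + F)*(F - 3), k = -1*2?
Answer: 392/3 ≈ 130.67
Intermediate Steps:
k = -2
s(F) = 4 + 2*F*(-3 + F) (s(F) = 4 + (F + F)*(F - 3) = 4 + (2*F)*(-3 + F) = 4 + 2*F*(-3 + F))
C = 46 (C = 3 - 1*(-43) = 3 + 43 = 46)
u(R) = 24/R (u(R) = (4 - 6*(-2) + 2*(-2)²)/R = (4 + 12 + 2*4)/R = (4 + 12 + 8)/R = 24/R)
J = 46
u(9)*(J + L(-4)) = (24/9)*(46 + 3) = (24*(⅑))*49 = (8/3)*49 = 392/3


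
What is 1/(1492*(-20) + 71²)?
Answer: -1/24799 ≈ -4.0324e-5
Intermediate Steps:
1/(1492*(-20) + 71²) = 1/(-29840 + 5041) = 1/(-24799) = -1/24799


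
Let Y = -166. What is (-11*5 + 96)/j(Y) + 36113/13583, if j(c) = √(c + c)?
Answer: 36113/13583 - 41*I*√83/166 ≈ 2.6587 - 2.2502*I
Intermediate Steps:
j(c) = √2*√c (j(c) = √(2*c) = √2*√c)
(-11*5 + 96)/j(Y) + 36113/13583 = (-11*5 + 96)/((√2*√(-166))) + 36113/13583 = (-55 + 96)/((√2*(I*√166))) + 36113*(1/13583) = 41/((2*I*√83)) + 36113/13583 = 41*(-I*√83/166) + 36113/13583 = -41*I*√83/166 + 36113/13583 = 36113/13583 - 41*I*√83/166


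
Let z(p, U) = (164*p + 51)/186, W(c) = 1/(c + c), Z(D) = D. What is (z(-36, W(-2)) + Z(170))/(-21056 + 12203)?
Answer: -2863/182962 ≈ -0.015648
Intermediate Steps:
W(c) = 1/(2*c)
z(p, U) = 17/62 + 82*p/93 (z(p, U) = (51 + 164*p)*(1/186) = 17/62 + 82*p/93)
(z(-36, W(-2)) + Z(170))/(-21056 + 12203) = ((17/62 + (82/93)*(-36)) + 170)/(-21056 + 12203) = ((17/62 - 984/31) + 170)/(-8853) = (-1951/62 + 170)*(-1/8853) = (8589/62)*(-1/8853) = -2863/182962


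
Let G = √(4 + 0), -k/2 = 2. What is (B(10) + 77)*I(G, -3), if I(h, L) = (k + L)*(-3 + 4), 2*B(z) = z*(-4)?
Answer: -399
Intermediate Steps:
k = -4 (k = -2*2 = -4)
G = 2 (G = √4 = 2)
B(z) = -2*z (B(z) = (z*(-4))/2 = (-4*z)/2 = -2*z)
I(h, L) = -4 + L (I(h, L) = (-4 + L)*(-3 + 4) = (-4 + L)*1 = -4 + L)
(B(10) + 77)*I(G, -3) = (-2*10 + 77)*(-4 - 3) = (-20 + 77)*(-7) = 57*(-7) = -399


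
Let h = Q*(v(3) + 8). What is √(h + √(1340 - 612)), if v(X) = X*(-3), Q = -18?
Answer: √(18 + 2*√182) ≈ 6.7068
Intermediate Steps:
v(X) = -3*X
h = 18 (h = -18*(-3*3 + 8) = -18*(-9 + 8) = -18*(-1) = 18)
√(h + √(1340 - 612)) = √(18 + √(1340 - 612)) = √(18 + √728) = √(18 + 2*√182)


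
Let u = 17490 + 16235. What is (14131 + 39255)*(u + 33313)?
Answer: 3578890668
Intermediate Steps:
u = 33725
(14131 + 39255)*(u + 33313) = (14131 + 39255)*(33725 + 33313) = 53386*67038 = 3578890668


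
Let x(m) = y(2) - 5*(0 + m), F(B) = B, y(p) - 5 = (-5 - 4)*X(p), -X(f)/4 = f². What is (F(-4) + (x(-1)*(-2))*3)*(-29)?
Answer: 26912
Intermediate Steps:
X(f) = -4*f²
y(p) = 5 + 36*p² (y(p) = 5 + (-5 - 4)*(-4*p²) = 5 - (-36)*p² = 5 + 36*p²)
x(m) = 149 - 5*m (x(m) = (5 + 36*2²) - 5*(0 + m) = (5 + 36*4) - 5*m = (5 + 144) - 5*m = 149 - 5*m)
(F(-4) + (x(-1)*(-2))*3)*(-29) = (-4 + ((149 - 5*(-1))*(-2))*3)*(-29) = (-4 + ((149 + 5)*(-2))*3)*(-29) = (-4 + (154*(-2))*3)*(-29) = (-4 - 308*3)*(-29) = (-4 - 924)*(-29) = -928*(-29) = 26912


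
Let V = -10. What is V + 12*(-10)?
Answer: -130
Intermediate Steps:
V + 12*(-10) = -10 + 12*(-10) = -10 - 120 = -130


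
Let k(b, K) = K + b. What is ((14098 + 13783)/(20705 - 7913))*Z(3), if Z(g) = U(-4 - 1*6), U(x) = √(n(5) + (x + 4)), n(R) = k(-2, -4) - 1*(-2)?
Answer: 27881*I*√10/12792 ≈ 6.8924*I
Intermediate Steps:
n(R) = -4 (n(R) = (-4 - 2) - 1*(-2) = -6 + 2 = -4)
U(x) = √x (U(x) = √(-4 + (x + 4)) = √(-4 + (4 + x)) = √x)
Z(g) = I*√10 (Z(g) = √(-4 - 1*6) = √(-4 - 6) = √(-10) = I*√10)
((14098 + 13783)/(20705 - 7913))*Z(3) = ((14098 + 13783)/(20705 - 7913))*(I*√10) = (27881/12792)*(I*√10) = (27881*(1/12792))*(I*√10) = 27881*(I*√10)/12792 = 27881*I*√10/12792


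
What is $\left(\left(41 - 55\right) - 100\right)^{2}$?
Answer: $12996$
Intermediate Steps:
$\left(\left(41 - 55\right) - 100\right)^{2} = \left(-14 - 100\right)^{2} = \left(-114\right)^{2} = 12996$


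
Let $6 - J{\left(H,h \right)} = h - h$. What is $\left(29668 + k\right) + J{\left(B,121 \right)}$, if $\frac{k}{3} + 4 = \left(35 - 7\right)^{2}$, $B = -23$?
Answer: $32014$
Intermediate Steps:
$J{\left(H,h \right)} = 6$ ($J{\left(H,h \right)} = 6 - \left(h - h\right) = 6 - 0 = 6 + 0 = 6$)
$k = 2340$ ($k = -12 + 3 \left(35 - 7\right)^{2} = -12 + 3 \cdot 28^{2} = -12 + 3 \cdot 784 = -12 + 2352 = 2340$)
$\left(29668 + k\right) + J{\left(B,121 \right)} = \left(29668 + 2340\right) + 6 = 32008 + 6 = 32014$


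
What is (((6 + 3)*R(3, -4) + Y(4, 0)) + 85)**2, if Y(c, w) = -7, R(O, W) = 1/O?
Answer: 6561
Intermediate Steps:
(((6 + 3)*R(3, -4) + Y(4, 0)) + 85)**2 = (((6 + 3)/3 - 7) + 85)**2 = ((9*(1/3) - 7) + 85)**2 = ((3 - 7) + 85)**2 = (-4 + 85)**2 = 81**2 = 6561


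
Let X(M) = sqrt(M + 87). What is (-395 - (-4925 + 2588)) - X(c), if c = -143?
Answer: 1942 - 2*I*sqrt(14) ≈ 1942.0 - 7.4833*I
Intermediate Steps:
X(M) = sqrt(87 + M)
(-395 - (-4925 + 2588)) - X(c) = (-395 - (-4925 + 2588)) - sqrt(87 - 143) = (-395 - 1*(-2337)) - sqrt(-56) = (-395 + 2337) - 2*I*sqrt(14) = 1942 - 2*I*sqrt(14)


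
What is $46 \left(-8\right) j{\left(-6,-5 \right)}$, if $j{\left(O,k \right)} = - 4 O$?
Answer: $-8832$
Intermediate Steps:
$46 \left(-8\right) j{\left(-6,-5 \right)} = 46 \left(-8\right) \left(\left(-4\right) \left(-6\right)\right) = \left(-368\right) 24 = -8832$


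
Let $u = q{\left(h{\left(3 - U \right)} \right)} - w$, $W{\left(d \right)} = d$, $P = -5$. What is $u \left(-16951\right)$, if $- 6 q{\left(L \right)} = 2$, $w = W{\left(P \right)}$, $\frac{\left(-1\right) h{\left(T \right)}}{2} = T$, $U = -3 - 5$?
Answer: $- \frac{237314}{3} \approx -79105.0$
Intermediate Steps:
$U = -8$
$h{\left(T \right)} = - 2 T$
$w = -5$
$q{\left(L \right)} = - \frac{1}{3}$ ($q{\left(L \right)} = \left(- \frac{1}{6}\right) 2 = - \frac{1}{3}$)
$u = \frac{14}{3}$ ($u = - \frac{1}{3} - -5 = - \frac{1}{3} + 5 = \frac{14}{3} \approx 4.6667$)
$u \left(-16951\right) = \frac{14}{3} \left(-16951\right) = - \frac{237314}{3}$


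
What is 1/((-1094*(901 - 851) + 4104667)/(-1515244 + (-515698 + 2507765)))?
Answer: 158941/1349989 ≈ 0.11774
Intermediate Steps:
1/((-1094*(901 - 851) + 4104667)/(-1515244 + (-515698 + 2507765))) = 1/((-1094*50 + 4104667)/(-1515244 + 1992067)) = 1/((-54700 + 4104667)/476823) = 1/(4049967*(1/476823)) = 1/(1349989/158941) = 158941/1349989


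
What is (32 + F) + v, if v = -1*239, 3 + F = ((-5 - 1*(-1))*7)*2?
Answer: -266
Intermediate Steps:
F = -59 (F = -3 + ((-5 - 1*(-1))*7)*2 = -3 + ((-5 + 1)*7)*2 = -3 - 4*7*2 = -3 - 28*2 = -3 - 56 = -59)
v = -239
(32 + F) + v = (32 - 59) - 239 = -27 - 239 = -266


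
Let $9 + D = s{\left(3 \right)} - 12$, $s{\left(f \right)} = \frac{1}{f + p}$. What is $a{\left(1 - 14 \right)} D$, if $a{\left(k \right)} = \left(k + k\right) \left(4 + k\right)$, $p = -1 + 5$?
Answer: $- \frac{34164}{7} \approx -4880.6$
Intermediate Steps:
$p = 4$
$s{\left(f \right)} = \frac{1}{4 + f}$ ($s{\left(f \right)} = \frac{1}{f + 4} = \frac{1}{4 + f}$)
$a{\left(k \right)} = 2 k \left(4 + k\right)$
$D = - \frac{146}{7}$ ($D = -9 + \left(\frac{1}{4 + 3} - 12\right) = -9 - \left(12 - \frac{1}{7}\right) = -9 + \left(\frac{1}{7} - 12\right) = -9 - \frac{83}{7} = - \frac{146}{7} \approx -20.857$)
$a{\left(1 - 14 \right)} D = 2 \left(1 - 14\right) \left(4 + \left(1 - 14\right)\right) \left(- \frac{146}{7}\right) = 2 \left(-13\right) \left(4 - 13\right) \left(- \frac{146}{7}\right) = 2 \left(-13\right) \left(-9\right) \left(- \frac{146}{7}\right) = 234 \left(- \frac{146}{7}\right) = - \frac{34164}{7}$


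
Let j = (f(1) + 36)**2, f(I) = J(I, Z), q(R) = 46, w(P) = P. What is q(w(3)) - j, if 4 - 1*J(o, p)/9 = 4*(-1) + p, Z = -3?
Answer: -18179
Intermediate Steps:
J(o, p) = 72 - 9*p (J(o, p) = 36 - 9*(4*(-1) + p) = 36 - 9*(-4 + p) = 36 + (36 - 9*p) = 72 - 9*p)
f(I) = 99 (f(I) = 72 - 9*(-3) = 72 + 27 = 99)
j = 18225 (j = (99 + 36)**2 = 135**2 = 18225)
q(w(3)) - j = 46 - 1*18225 = 46 - 18225 = -18179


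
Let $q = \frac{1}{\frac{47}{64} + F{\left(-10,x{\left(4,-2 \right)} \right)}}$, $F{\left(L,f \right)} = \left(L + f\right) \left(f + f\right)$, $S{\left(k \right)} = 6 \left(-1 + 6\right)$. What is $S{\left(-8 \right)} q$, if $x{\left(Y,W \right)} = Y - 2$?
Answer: $- \frac{640}{667} \approx -0.95952$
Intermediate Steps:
$x{\left(Y,W \right)} = -2 + Y$
$S{\left(k \right)} = 30$ ($S{\left(k \right)} = 6 \cdot 5 = 30$)
$F{\left(L,f \right)} = 2 f \left(L + f\right)$ ($F{\left(L,f \right)} = \left(L + f\right) 2 f = 2 f \left(L + f\right)$)
$q = - \frac{64}{2001}$ ($q = \frac{1}{\frac{47}{64} + 2 \left(-2 + 4\right) \left(-10 + \left(-2 + 4\right)\right)} = \frac{1}{47 \cdot \frac{1}{64} + 2 \cdot 2 \left(-10 + 2\right)} = \frac{1}{\frac{47}{64} + 2 \cdot 2 \left(-8\right)} = \frac{1}{\frac{47}{64} - 32} = \frac{1}{- \frac{2001}{64}} = - \frac{64}{2001} \approx -0.031984$)
$S{\left(-8 \right)} q = 30 \left(- \frac{64}{2001}\right) = - \frac{640}{667}$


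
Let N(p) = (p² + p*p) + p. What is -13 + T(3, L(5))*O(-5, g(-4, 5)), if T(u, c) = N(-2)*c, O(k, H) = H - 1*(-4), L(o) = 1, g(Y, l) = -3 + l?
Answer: 23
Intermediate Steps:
N(p) = p + 2*p² (N(p) = (p² + p²) + p = 2*p² + p = p + 2*p²)
O(k, H) = 4 + H (O(k, H) = H + 4 = 4 + H)
T(u, c) = 6*c (T(u, c) = (-2*(1 + 2*(-2)))*c = (-2*(1 - 4))*c = (-2*(-3))*c = 6*c)
-13 + T(3, L(5))*O(-5, g(-4, 5)) = -13 + (6*1)*(4 + (-3 + 5)) = -13 + 6*(4 + 2) = -13 + 6*6 = -13 + 36 = 23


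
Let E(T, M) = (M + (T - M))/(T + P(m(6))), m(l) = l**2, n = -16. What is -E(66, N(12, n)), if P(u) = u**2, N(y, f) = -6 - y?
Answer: -11/227 ≈ -0.048458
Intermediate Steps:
E(T, M) = T/(1296 + T) (E(T, M) = (M + (T - M))/(T + (6**2)**2) = T/(T + 36**2) = T/(T + 1296) = T/(1296 + T))
-E(66, N(12, n)) = -66/(1296 + 66) = -66/1362 = -1*11/227 = -11/227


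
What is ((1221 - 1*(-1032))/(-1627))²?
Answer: 5076009/2647129 ≈ 1.9176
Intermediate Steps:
((1221 - 1*(-1032))/(-1627))² = ((1221 + 1032)*(-1/1627))² = (2253*(-1/1627))² = (-2253/1627)² = 5076009/2647129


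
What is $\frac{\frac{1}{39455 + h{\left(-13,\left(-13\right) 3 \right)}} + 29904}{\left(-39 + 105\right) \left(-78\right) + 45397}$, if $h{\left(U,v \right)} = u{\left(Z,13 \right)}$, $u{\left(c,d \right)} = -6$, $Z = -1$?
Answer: $\frac{1179682897}{1587782801} \approx 0.74298$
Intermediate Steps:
$h{\left(U,v \right)} = -6$
$\frac{\frac{1}{39455 + h{\left(-13,\left(-13\right) 3 \right)}} + 29904}{\left(-39 + 105\right) \left(-78\right) + 45397} = \frac{\frac{1}{39455 - 6} + 29904}{\left(-39 + 105\right) \left(-78\right) + 45397} = \frac{\frac{1}{39449} + 29904}{66 \left(-78\right) + 45397} = \frac{\frac{1}{39449} + 29904}{-5148 + 45397} = \frac{1179682897}{39449 \cdot 40249} = \frac{1179682897}{39449} \cdot \frac{1}{40249} = \frac{1179682897}{1587782801}$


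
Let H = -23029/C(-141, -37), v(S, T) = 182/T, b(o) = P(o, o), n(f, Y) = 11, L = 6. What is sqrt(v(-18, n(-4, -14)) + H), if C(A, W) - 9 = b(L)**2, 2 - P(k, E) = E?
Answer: 3*I*sqrt(304051)/55 ≈ 30.077*I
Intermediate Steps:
P(k, E) = 2 - E
b(o) = 2 - o
C(A, W) = 25 (C(A, W) = 9 + (2 - 1*6)**2 = 9 + (2 - 6)**2 = 9 + (-4)**2 = 9 + 16 = 25)
H = -23029/25 ≈ -921.16
sqrt(v(-18, n(-4, -14)) + H) = sqrt(182/11 - 23029/25) = sqrt(-248769/275) = 3*I*sqrt(304051)/55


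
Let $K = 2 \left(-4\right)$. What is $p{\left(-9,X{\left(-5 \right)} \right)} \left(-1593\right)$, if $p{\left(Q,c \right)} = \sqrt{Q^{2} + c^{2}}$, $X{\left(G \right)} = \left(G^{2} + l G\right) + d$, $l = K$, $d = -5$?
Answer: $- 4779 \sqrt{409} \approx -96649.0$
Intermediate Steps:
$K = -8$
$l = -8$
$X{\left(G \right)} = -5 + G^{2} - 8 G$ ($X{\left(G \right)} = \left(G^{2} - 8 G\right) - 5 = -5 + G^{2} - 8 G$)
$p{\left(-9,X{\left(-5 \right)} \right)} \left(-1593\right) = \sqrt{\left(-9\right)^{2} + \left(-5 + \left(-5\right)^{2} - -40\right)^{2}} \left(-1593\right) = \sqrt{81 + \left(-5 + 25 + 40\right)^{2}} \left(-1593\right) = \sqrt{81 + 60^{2}} \left(-1593\right) = \sqrt{81 + 3600} \left(-1593\right) = \sqrt{3681} \left(-1593\right) = 3 \sqrt{409} \left(-1593\right) = - 4779 \sqrt{409}$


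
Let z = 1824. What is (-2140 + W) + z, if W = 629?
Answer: 313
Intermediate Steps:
(-2140 + W) + z = (-2140 + 629) + 1824 = -1511 + 1824 = 313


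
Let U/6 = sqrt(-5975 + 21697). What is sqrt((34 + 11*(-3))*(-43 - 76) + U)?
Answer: sqrt(-119 + 6*sqrt(15722)) ≈ 25.166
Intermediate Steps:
U = 6*sqrt(15722) (U = 6*sqrt(-5975 + 21697) = 6*sqrt(15722) ≈ 752.32)
sqrt((34 + 11*(-3))*(-43 - 76) + U) = sqrt((34 + 11*(-3))*(-43 - 76) + 6*sqrt(15722)) = sqrt((34 - 33)*(-119) + 6*sqrt(15722)) = sqrt(1*(-119) + 6*sqrt(15722)) = sqrt(-119 + 6*sqrt(15722))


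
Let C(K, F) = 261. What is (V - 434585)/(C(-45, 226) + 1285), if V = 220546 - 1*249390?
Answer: -463429/1546 ≈ -299.76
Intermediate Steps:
V = -28844 (V = 220546 - 249390 = -28844)
(V - 434585)/(C(-45, 226) + 1285) = (-28844 - 434585)/(261 + 1285) = -463429/1546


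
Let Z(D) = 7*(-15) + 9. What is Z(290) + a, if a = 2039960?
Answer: 2039864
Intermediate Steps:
Z(D) = -96 (Z(D) = -105 + 9 = -96)
Z(290) + a = -96 + 2039960 = 2039864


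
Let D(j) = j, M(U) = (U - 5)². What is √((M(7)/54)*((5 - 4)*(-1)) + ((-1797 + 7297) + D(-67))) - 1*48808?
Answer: -48808 + 383*√3/9 ≈ -48734.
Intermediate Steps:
M(U) = (-5 + U)²
√((M(7)/54)*((5 - 4)*(-1)) + ((-1797 + 7297) + D(-67))) - 1*48808 = √(((-5 + 7)²/54)*((5 - 4)*(-1)) + ((-1797 + 7297) - 67)) - 1*48808 = √((2²*(1/54))*(1*(-1)) + (5500 - 67)) - 48808 = √((4*(1/54))*(-1) + 5433) - 48808 = √((2/27)*(-1) + 5433) - 48808 = √(-2/27 + 5433) - 48808 = √(146689/27) - 48808 = 383*√3/9 - 48808 = -48808 + 383*√3/9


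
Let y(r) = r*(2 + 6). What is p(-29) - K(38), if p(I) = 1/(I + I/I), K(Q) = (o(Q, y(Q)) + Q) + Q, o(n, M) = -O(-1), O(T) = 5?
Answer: -1989/28 ≈ -71.036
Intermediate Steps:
y(r) = 8*r (y(r) = r*8 = 8*r)
o(n, M) = -5 (o(n, M) = -1*5 = -5)
K(Q) = -5 + 2*Q (K(Q) = (-5 + Q) + Q = -5 + 2*Q)
p(I) = 1/(1 + I) (p(I) = 1/(I + 1) = 1/(1 + I))
p(-29) - K(38) = 1/(1 - 29) - (-5 + 2*38) = 1/(-28) - (-5 + 76) = -1/28 - 1*71 = -1/28 - 71 = -1989/28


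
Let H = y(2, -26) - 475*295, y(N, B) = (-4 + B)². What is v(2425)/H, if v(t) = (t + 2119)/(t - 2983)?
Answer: 2272/38843775 ≈ 5.8491e-5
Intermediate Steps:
v(t) = (2119 + t)/(-2983 + t)
H = -139225 (H = (-4 - 26)² - 475*295 = (-30)² - 140125 = 900 - 140125 = -139225)
v(2425)/H = ((2119 + 2425)/(-2983 + 2425))/(-139225) = (4544/(-558))*(-1/139225) = -1/558*4544*(-1/139225) = -2272/279*(-1/139225) = 2272/38843775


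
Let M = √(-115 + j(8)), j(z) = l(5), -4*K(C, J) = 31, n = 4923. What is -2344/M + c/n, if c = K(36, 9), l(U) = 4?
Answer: -31/19692 + 2344*I*√111/111 ≈ -0.0015742 + 222.48*I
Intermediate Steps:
K(C, J) = -31/4 (K(C, J) = -¼*31 = -31/4)
j(z) = 4
c = -31/4 ≈ -7.7500
M = I*√111 (M = √(-115 + 4) = √(-111) = I*√111 ≈ 10.536*I)
-2344/M + c/n = -2344*(-I*√111/111) - 31/4/4923 = -(-2344)*I*√111/111 - 31/4*1/4923 = 2344*I*√111/111 - 31/19692 = -31/19692 + 2344*I*√111/111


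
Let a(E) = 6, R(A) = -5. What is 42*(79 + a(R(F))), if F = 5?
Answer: 3570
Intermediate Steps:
42*(79 + a(R(F))) = 42*(79 + 6) = 42*85 = 3570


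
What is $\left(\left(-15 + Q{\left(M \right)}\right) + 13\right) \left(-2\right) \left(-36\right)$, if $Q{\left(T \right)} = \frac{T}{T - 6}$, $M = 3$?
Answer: $-216$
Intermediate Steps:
$Q{\left(T \right)} = \frac{T}{-6 + T}$ ($Q{\left(T \right)} = \frac{T}{T - 6} = \frac{T}{-6 + T}$)
$\left(\left(-15 + Q{\left(M \right)}\right) + 13\right) \left(-2\right) \left(-36\right) = \left(\left(-15 + \frac{3}{-6 + 3}\right) + 13\right) \left(-2\right) \left(-36\right) = \left(\left(-15 + \frac{3}{-3}\right) + 13\right) \left(-2\right) \left(-36\right) = \left(\left(-15 + 3 \left(- \frac{1}{3}\right)\right) + 13\right) \left(-2\right) \left(-36\right) = \left(\left(-15 - 1\right) + 13\right) \left(-2\right) \left(-36\right) = \left(-16 + 13\right) \left(-2\right) \left(-36\right) = \left(-3\right) \left(-2\right) \left(-36\right) = 6 \left(-36\right) = -216$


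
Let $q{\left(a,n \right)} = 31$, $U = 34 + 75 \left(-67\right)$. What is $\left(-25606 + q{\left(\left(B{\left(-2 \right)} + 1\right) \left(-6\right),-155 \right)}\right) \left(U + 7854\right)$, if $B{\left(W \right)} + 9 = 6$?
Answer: $-73221225$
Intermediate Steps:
$B{\left(W \right)} = -3$ ($B{\left(W \right)} = -9 + 6 = -3$)
$U = -4991$ ($U = 34 - 5025 = -4991$)
$\left(-25606 + q{\left(\left(B{\left(-2 \right)} + 1\right) \left(-6\right),-155 \right)}\right) \left(U + 7854\right) = \left(-25606 + 31\right) \left(-4991 + 7854\right) = \left(-25575\right) 2863 = -73221225$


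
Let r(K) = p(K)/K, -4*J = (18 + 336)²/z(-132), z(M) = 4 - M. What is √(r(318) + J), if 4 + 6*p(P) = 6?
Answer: I*√26928844730/10812 ≈ 15.178*I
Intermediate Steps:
p(P) = ⅓ (p(P) = -⅔ + (⅙)*6 = -⅔ + 1 = ⅓)
J = -31329/136 (J = -(18 + 336)²/(4*(4 - 1*(-132))) = -354²/(4*(4 + 132)) = -31329/136 ≈ -230.36)
r(K) = 1/(3*K)
√(r(318) + J) = √((⅓)/318 - 31329/136) = √((⅓)*(1/318) - 31329/136) = √(1/954 - 31329/136) = √(-14943865/64872) = I*√26928844730/10812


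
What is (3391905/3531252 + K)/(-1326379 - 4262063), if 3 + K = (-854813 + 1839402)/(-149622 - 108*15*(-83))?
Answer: 597671056715/49868315792173368 ≈ 1.1985e-5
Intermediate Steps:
K = -1030075/15162 (K = -3 + (-854813 + 1839402)/(-149622 - 108*15*(-83)) = -3 + 984589/(-149622 - 1620*(-83)) = -3 + 984589/(-149622 + 134460) = -3 + 984589/(-15162) = -3 + 984589*(-1/15162) = -3 - 984589/15162 = -1030075/15162 ≈ -67.938)
(3391905/3531252 + K)/(-1326379 - 4262063) = (3391905/3531252 - 1030075/15162)/(-1326379 - 4262063) = (3391905*(1/3531252) - 1030075/15162)/(-5588442) = (1130635/1177084 - 1030075/15162)*(-1/5588442) = -597671056715/8923473804*(-1/5588442) = 597671056715/49868315792173368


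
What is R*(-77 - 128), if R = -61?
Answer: 12505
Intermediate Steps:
R*(-77 - 128) = -61*(-77 - 128) = -61*(-205) = 12505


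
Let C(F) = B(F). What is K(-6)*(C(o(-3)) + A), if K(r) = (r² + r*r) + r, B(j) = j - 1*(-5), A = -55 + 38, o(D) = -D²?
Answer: -1386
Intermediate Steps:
A = -17
B(j) = 5 + j (B(j) = j + 5 = 5 + j)
C(F) = 5 + F
K(r) = r + 2*r² (K(r) = (r² + r²) + r = 2*r² + r = r + 2*r²)
K(-6)*(C(o(-3)) + A) = (-6*(1 + 2*(-6)))*((5 - 1*(-3)²) - 17) = (-6*(1 - 12))*((5 - 1*9) - 17) = (-6*(-11))*((5 - 9) - 17) = 66*(-4 - 17) = 66*(-21) = -1386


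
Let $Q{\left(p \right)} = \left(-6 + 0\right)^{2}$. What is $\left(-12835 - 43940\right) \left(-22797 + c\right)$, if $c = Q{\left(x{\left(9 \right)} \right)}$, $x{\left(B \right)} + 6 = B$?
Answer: $1292255775$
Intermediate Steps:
$x{\left(B \right)} = -6 + B$
$Q{\left(p \right)} = 36$ ($Q{\left(p \right)} = \left(-6\right)^{2} = 36$)
$c = 36$
$\left(-12835 - 43940\right) \left(-22797 + c\right) = \left(-12835 - 43940\right) \left(-22797 + 36\right) = \left(-56775\right) \left(-22761\right) = 1292255775$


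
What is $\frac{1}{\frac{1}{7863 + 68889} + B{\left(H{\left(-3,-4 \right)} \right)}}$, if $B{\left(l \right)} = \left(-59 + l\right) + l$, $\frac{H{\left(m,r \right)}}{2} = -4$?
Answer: $- \frac{76752}{5756399} \approx -0.013333$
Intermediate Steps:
$H{\left(m,r \right)} = -8$ ($H{\left(m,r \right)} = 2 \left(-4\right) = -8$)
$B{\left(l \right)} = -59 + 2 l$
$\frac{1}{\frac{1}{7863 + 68889} + B{\left(H{\left(-3,-4 \right)} \right)}} = \frac{1}{\frac{1}{7863 + 68889} + \left(-59 + 2 \left(-8\right)\right)} = \frac{1}{\frac{1}{76752} - 75} = \frac{1}{- \frac{5756399}{76752}} = - \frac{76752}{5756399}$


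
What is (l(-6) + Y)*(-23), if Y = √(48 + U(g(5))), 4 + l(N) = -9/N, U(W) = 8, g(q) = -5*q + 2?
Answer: 115/2 - 46*√14 ≈ -114.62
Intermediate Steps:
g(q) = 2 - 5*q
l(N) = -4 - 9/N
Y = 2*√14 (Y = √(48 + 8) = √56 = 2*√14 ≈ 7.4833)
(l(-6) + Y)*(-23) = ((-4 - 9/(-6)) + 2*√14)*(-23) = ((-4 - 9*(-⅙)) + 2*√14)*(-23) = ((-4 + 3/2) + 2*√14)*(-23) = (-5/2 + 2*√14)*(-23) = 115/2 - 46*√14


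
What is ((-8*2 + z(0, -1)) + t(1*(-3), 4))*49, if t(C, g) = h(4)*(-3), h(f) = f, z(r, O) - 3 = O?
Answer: -1274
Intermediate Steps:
z(r, O) = 3 + O
t(C, g) = -12 (t(C, g) = 4*(-3) = -12)
((-8*2 + z(0, -1)) + t(1*(-3), 4))*49 = ((-8*2 + (3 - 1)) - 12)*49 = ((-16 + 2) - 12)*49 = (-14 - 12)*49 = -26*49 = -1274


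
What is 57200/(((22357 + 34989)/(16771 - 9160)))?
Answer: 217674600/28673 ≈ 7591.6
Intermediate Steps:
57200/(((22357 + 34989)/(16771 - 9160))) = 57200/((57346/7611)) = 57200/((57346*(1/7611))) = 57200/(57346/7611) = 57200*(7611/57346) = 217674600/28673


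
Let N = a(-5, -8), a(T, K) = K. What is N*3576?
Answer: -28608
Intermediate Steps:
N = -8
N*3576 = -8*3576 = -28608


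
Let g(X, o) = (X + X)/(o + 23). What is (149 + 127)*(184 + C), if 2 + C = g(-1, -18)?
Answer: 250608/5 ≈ 50122.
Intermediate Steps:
g(X, o) = 2*X/(23 + o) (g(X, o) = (2*X)/(23 + o) = 2*X/(23 + o))
C = -12/5 (C = -2 + 2*(-1)/(23 - 18) = -2 + 2*(-1)/5 = -2 + 2*(-1)*(⅕) = -2 - ⅖ = -12/5 ≈ -2.4000)
(149 + 127)*(184 + C) = (149 + 127)*(184 - 12/5) = 276*(908/5) = 250608/5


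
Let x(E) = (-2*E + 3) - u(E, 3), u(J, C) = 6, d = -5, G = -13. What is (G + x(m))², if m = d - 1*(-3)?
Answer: 144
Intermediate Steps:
m = -2 (m = -5 - 1*(-3) = -5 + 3 = -2)
x(E) = -3 - 2*E (x(E) = (-2*E + 3) - 1*6 = (3 - 2*E) - 6 = -3 - 2*E)
(G + x(m))² = (-13 + (-3 - 2*(-2)))² = (-13 + (-3 + 4))² = (-13 + 1)² = (-12)² = 144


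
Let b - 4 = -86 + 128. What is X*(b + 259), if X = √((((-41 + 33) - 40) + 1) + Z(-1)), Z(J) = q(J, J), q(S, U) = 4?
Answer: 305*I*√43 ≈ 2000.0*I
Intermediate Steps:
Z(J) = 4
b = 46 (b = 4 + (-86 + 128) = 4 + 42 = 46)
X = I*√43 (X = √((((-41 + 33) - 40) + 1) + 4) = √(((-8 - 40) + 1) + 4) = √((-48 + 1) + 4) = √(-47 + 4) = √(-43) = I*√43 ≈ 6.5574*I)
X*(b + 259) = (I*√43)*(46 + 259) = (I*√43)*305 = 305*I*√43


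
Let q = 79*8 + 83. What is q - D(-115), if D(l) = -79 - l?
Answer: 679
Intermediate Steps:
q = 715 (q = 632 + 83 = 715)
q - D(-115) = 715 - (-79 - 1*(-115)) = 715 - (-79 + 115) = 715 - 1*36 = 715 - 36 = 679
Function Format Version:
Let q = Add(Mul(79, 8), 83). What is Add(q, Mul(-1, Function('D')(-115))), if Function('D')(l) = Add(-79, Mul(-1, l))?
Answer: 679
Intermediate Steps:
q = 715 (q = Add(632, 83) = 715)
Add(q, Mul(-1, Function('D')(-115))) = Add(715, Mul(-1, Add(-79, Mul(-1, -115)))) = Add(715, Mul(-1, Add(-79, 115))) = Add(715, Mul(-1, 36)) = Add(715, -36) = 679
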